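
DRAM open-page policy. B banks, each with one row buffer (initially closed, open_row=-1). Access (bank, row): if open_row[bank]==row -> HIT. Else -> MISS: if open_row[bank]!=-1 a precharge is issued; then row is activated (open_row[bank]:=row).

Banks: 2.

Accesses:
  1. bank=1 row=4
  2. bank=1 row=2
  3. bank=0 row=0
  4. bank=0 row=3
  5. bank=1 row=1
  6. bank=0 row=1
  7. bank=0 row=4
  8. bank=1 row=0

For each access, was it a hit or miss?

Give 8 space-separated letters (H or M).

Answer: M M M M M M M M

Derivation:
Acc 1: bank1 row4 -> MISS (open row4); precharges=0
Acc 2: bank1 row2 -> MISS (open row2); precharges=1
Acc 3: bank0 row0 -> MISS (open row0); precharges=1
Acc 4: bank0 row3 -> MISS (open row3); precharges=2
Acc 5: bank1 row1 -> MISS (open row1); precharges=3
Acc 6: bank0 row1 -> MISS (open row1); precharges=4
Acc 7: bank0 row4 -> MISS (open row4); precharges=5
Acc 8: bank1 row0 -> MISS (open row0); precharges=6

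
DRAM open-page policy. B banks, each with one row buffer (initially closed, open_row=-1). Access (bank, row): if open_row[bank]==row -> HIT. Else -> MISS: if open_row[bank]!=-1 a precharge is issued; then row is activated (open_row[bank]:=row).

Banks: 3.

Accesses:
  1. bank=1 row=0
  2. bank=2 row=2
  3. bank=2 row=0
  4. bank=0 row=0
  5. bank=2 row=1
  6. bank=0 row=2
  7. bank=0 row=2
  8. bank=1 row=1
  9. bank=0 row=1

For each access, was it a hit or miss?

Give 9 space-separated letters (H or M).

Answer: M M M M M M H M M

Derivation:
Acc 1: bank1 row0 -> MISS (open row0); precharges=0
Acc 2: bank2 row2 -> MISS (open row2); precharges=0
Acc 3: bank2 row0 -> MISS (open row0); precharges=1
Acc 4: bank0 row0 -> MISS (open row0); precharges=1
Acc 5: bank2 row1 -> MISS (open row1); precharges=2
Acc 6: bank0 row2 -> MISS (open row2); precharges=3
Acc 7: bank0 row2 -> HIT
Acc 8: bank1 row1 -> MISS (open row1); precharges=4
Acc 9: bank0 row1 -> MISS (open row1); precharges=5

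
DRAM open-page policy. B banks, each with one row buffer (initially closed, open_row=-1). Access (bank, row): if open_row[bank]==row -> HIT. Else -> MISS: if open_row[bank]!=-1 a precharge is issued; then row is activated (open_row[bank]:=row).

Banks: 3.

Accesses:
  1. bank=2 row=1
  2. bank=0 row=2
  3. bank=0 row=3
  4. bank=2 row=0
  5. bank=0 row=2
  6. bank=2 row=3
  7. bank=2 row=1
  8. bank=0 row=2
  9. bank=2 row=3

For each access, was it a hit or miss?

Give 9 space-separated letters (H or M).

Answer: M M M M M M M H M

Derivation:
Acc 1: bank2 row1 -> MISS (open row1); precharges=0
Acc 2: bank0 row2 -> MISS (open row2); precharges=0
Acc 3: bank0 row3 -> MISS (open row3); precharges=1
Acc 4: bank2 row0 -> MISS (open row0); precharges=2
Acc 5: bank0 row2 -> MISS (open row2); precharges=3
Acc 6: bank2 row3 -> MISS (open row3); precharges=4
Acc 7: bank2 row1 -> MISS (open row1); precharges=5
Acc 8: bank0 row2 -> HIT
Acc 9: bank2 row3 -> MISS (open row3); precharges=6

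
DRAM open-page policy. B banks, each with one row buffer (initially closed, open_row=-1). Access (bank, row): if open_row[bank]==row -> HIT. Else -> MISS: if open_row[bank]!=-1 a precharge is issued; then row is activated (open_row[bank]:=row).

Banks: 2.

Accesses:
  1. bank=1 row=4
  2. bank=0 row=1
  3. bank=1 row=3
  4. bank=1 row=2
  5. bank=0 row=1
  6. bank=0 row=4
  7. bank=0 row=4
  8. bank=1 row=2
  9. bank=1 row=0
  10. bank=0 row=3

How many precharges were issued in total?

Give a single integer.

Answer: 5

Derivation:
Acc 1: bank1 row4 -> MISS (open row4); precharges=0
Acc 2: bank0 row1 -> MISS (open row1); precharges=0
Acc 3: bank1 row3 -> MISS (open row3); precharges=1
Acc 4: bank1 row2 -> MISS (open row2); precharges=2
Acc 5: bank0 row1 -> HIT
Acc 6: bank0 row4 -> MISS (open row4); precharges=3
Acc 7: bank0 row4 -> HIT
Acc 8: bank1 row2 -> HIT
Acc 9: bank1 row0 -> MISS (open row0); precharges=4
Acc 10: bank0 row3 -> MISS (open row3); precharges=5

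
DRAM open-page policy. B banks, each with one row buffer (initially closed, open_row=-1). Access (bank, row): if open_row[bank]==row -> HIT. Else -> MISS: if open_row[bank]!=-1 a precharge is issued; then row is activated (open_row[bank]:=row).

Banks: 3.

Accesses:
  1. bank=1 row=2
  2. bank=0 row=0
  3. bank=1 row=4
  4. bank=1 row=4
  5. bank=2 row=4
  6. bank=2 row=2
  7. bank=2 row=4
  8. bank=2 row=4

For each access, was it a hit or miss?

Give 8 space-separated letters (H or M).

Acc 1: bank1 row2 -> MISS (open row2); precharges=0
Acc 2: bank0 row0 -> MISS (open row0); precharges=0
Acc 3: bank1 row4 -> MISS (open row4); precharges=1
Acc 4: bank1 row4 -> HIT
Acc 5: bank2 row4 -> MISS (open row4); precharges=1
Acc 6: bank2 row2 -> MISS (open row2); precharges=2
Acc 7: bank2 row4 -> MISS (open row4); precharges=3
Acc 8: bank2 row4 -> HIT

Answer: M M M H M M M H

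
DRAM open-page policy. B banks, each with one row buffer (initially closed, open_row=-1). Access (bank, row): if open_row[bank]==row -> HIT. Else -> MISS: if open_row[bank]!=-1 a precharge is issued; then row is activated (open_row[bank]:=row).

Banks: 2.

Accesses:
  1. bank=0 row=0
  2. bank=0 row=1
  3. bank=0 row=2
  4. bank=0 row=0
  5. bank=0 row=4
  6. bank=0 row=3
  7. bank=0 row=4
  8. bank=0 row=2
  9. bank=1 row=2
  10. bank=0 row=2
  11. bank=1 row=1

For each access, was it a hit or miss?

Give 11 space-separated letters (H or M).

Acc 1: bank0 row0 -> MISS (open row0); precharges=0
Acc 2: bank0 row1 -> MISS (open row1); precharges=1
Acc 3: bank0 row2 -> MISS (open row2); precharges=2
Acc 4: bank0 row0 -> MISS (open row0); precharges=3
Acc 5: bank0 row4 -> MISS (open row4); precharges=4
Acc 6: bank0 row3 -> MISS (open row3); precharges=5
Acc 7: bank0 row4 -> MISS (open row4); precharges=6
Acc 8: bank0 row2 -> MISS (open row2); precharges=7
Acc 9: bank1 row2 -> MISS (open row2); precharges=7
Acc 10: bank0 row2 -> HIT
Acc 11: bank1 row1 -> MISS (open row1); precharges=8

Answer: M M M M M M M M M H M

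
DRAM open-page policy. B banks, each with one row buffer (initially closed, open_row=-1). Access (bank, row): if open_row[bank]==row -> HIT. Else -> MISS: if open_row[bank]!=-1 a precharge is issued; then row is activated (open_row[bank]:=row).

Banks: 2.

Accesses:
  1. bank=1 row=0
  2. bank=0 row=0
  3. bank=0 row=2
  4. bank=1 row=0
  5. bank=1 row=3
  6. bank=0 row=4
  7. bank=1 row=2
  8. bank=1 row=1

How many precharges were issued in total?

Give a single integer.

Answer: 5

Derivation:
Acc 1: bank1 row0 -> MISS (open row0); precharges=0
Acc 2: bank0 row0 -> MISS (open row0); precharges=0
Acc 3: bank0 row2 -> MISS (open row2); precharges=1
Acc 4: bank1 row0 -> HIT
Acc 5: bank1 row3 -> MISS (open row3); precharges=2
Acc 6: bank0 row4 -> MISS (open row4); precharges=3
Acc 7: bank1 row2 -> MISS (open row2); precharges=4
Acc 8: bank1 row1 -> MISS (open row1); precharges=5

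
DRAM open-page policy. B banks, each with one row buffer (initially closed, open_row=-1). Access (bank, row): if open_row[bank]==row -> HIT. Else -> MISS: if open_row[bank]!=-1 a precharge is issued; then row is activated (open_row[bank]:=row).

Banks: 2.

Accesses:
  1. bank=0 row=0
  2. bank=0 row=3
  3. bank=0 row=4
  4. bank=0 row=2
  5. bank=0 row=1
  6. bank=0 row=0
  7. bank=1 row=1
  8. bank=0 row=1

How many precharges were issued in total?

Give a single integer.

Acc 1: bank0 row0 -> MISS (open row0); precharges=0
Acc 2: bank0 row3 -> MISS (open row3); precharges=1
Acc 3: bank0 row4 -> MISS (open row4); precharges=2
Acc 4: bank0 row2 -> MISS (open row2); precharges=3
Acc 5: bank0 row1 -> MISS (open row1); precharges=4
Acc 6: bank0 row0 -> MISS (open row0); precharges=5
Acc 7: bank1 row1 -> MISS (open row1); precharges=5
Acc 8: bank0 row1 -> MISS (open row1); precharges=6

Answer: 6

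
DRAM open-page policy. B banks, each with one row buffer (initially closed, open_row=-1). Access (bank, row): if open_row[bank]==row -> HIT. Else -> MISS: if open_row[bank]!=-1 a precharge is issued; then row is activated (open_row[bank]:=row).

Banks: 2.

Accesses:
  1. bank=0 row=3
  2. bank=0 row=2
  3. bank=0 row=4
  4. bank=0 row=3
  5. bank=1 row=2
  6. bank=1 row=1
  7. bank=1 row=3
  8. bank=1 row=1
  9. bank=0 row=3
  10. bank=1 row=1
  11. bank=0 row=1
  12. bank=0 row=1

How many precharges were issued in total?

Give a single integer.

Acc 1: bank0 row3 -> MISS (open row3); precharges=0
Acc 2: bank0 row2 -> MISS (open row2); precharges=1
Acc 3: bank0 row4 -> MISS (open row4); precharges=2
Acc 4: bank0 row3 -> MISS (open row3); precharges=3
Acc 5: bank1 row2 -> MISS (open row2); precharges=3
Acc 6: bank1 row1 -> MISS (open row1); precharges=4
Acc 7: bank1 row3 -> MISS (open row3); precharges=5
Acc 8: bank1 row1 -> MISS (open row1); precharges=6
Acc 9: bank0 row3 -> HIT
Acc 10: bank1 row1 -> HIT
Acc 11: bank0 row1 -> MISS (open row1); precharges=7
Acc 12: bank0 row1 -> HIT

Answer: 7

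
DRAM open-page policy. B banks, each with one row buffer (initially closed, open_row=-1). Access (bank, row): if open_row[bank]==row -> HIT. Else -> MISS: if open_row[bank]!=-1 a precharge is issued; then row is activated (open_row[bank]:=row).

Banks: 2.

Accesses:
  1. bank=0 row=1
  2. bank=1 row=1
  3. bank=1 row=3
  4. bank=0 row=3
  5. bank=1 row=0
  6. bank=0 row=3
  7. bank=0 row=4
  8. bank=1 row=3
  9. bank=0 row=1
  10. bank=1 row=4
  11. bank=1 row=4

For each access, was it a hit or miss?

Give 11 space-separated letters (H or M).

Answer: M M M M M H M M M M H

Derivation:
Acc 1: bank0 row1 -> MISS (open row1); precharges=0
Acc 2: bank1 row1 -> MISS (open row1); precharges=0
Acc 3: bank1 row3 -> MISS (open row3); precharges=1
Acc 4: bank0 row3 -> MISS (open row3); precharges=2
Acc 5: bank1 row0 -> MISS (open row0); precharges=3
Acc 6: bank0 row3 -> HIT
Acc 7: bank0 row4 -> MISS (open row4); precharges=4
Acc 8: bank1 row3 -> MISS (open row3); precharges=5
Acc 9: bank0 row1 -> MISS (open row1); precharges=6
Acc 10: bank1 row4 -> MISS (open row4); precharges=7
Acc 11: bank1 row4 -> HIT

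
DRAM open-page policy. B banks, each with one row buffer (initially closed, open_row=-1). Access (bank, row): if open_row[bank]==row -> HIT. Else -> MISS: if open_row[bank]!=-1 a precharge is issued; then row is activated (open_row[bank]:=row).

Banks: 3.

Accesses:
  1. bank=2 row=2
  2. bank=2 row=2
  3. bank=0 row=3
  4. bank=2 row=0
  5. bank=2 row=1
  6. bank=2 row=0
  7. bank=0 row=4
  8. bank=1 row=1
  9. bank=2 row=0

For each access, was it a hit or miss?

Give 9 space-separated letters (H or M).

Acc 1: bank2 row2 -> MISS (open row2); precharges=0
Acc 2: bank2 row2 -> HIT
Acc 3: bank0 row3 -> MISS (open row3); precharges=0
Acc 4: bank2 row0 -> MISS (open row0); precharges=1
Acc 5: bank2 row1 -> MISS (open row1); precharges=2
Acc 6: bank2 row0 -> MISS (open row0); precharges=3
Acc 7: bank0 row4 -> MISS (open row4); precharges=4
Acc 8: bank1 row1 -> MISS (open row1); precharges=4
Acc 9: bank2 row0 -> HIT

Answer: M H M M M M M M H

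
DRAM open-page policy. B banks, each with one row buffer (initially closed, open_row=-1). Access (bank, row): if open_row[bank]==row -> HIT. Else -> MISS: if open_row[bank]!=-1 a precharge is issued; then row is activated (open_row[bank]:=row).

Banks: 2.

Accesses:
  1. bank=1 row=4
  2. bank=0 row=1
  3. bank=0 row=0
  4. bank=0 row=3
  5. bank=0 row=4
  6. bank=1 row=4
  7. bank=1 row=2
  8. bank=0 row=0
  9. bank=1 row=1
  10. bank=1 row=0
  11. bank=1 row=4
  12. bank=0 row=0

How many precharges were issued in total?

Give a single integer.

Acc 1: bank1 row4 -> MISS (open row4); precharges=0
Acc 2: bank0 row1 -> MISS (open row1); precharges=0
Acc 3: bank0 row0 -> MISS (open row0); precharges=1
Acc 4: bank0 row3 -> MISS (open row3); precharges=2
Acc 5: bank0 row4 -> MISS (open row4); precharges=3
Acc 6: bank1 row4 -> HIT
Acc 7: bank1 row2 -> MISS (open row2); precharges=4
Acc 8: bank0 row0 -> MISS (open row0); precharges=5
Acc 9: bank1 row1 -> MISS (open row1); precharges=6
Acc 10: bank1 row0 -> MISS (open row0); precharges=7
Acc 11: bank1 row4 -> MISS (open row4); precharges=8
Acc 12: bank0 row0 -> HIT

Answer: 8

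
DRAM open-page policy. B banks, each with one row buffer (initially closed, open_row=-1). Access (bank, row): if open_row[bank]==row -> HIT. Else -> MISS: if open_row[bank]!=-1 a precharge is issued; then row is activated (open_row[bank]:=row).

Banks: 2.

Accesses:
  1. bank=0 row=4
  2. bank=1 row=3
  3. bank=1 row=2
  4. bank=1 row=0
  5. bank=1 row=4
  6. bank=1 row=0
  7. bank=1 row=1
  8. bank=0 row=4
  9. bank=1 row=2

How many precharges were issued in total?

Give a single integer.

Acc 1: bank0 row4 -> MISS (open row4); precharges=0
Acc 2: bank1 row3 -> MISS (open row3); precharges=0
Acc 3: bank1 row2 -> MISS (open row2); precharges=1
Acc 4: bank1 row0 -> MISS (open row0); precharges=2
Acc 5: bank1 row4 -> MISS (open row4); precharges=3
Acc 6: bank1 row0 -> MISS (open row0); precharges=4
Acc 7: bank1 row1 -> MISS (open row1); precharges=5
Acc 8: bank0 row4 -> HIT
Acc 9: bank1 row2 -> MISS (open row2); precharges=6

Answer: 6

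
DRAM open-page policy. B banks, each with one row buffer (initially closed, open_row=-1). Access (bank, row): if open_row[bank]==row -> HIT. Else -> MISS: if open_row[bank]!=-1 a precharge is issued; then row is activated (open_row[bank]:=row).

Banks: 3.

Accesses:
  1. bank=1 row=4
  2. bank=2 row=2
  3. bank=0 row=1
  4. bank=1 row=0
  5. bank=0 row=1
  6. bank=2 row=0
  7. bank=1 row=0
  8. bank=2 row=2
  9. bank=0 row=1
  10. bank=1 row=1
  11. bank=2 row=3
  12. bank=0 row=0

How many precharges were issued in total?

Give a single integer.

Answer: 6

Derivation:
Acc 1: bank1 row4 -> MISS (open row4); precharges=0
Acc 2: bank2 row2 -> MISS (open row2); precharges=0
Acc 3: bank0 row1 -> MISS (open row1); precharges=0
Acc 4: bank1 row0 -> MISS (open row0); precharges=1
Acc 5: bank0 row1 -> HIT
Acc 6: bank2 row0 -> MISS (open row0); precharges=2
Acc 7: bank1 row0 -> HIT
Acc 8: bank2 row2 -> MISS (open row2); precharges=3
Acc 9: bank0 row1 -> HIT
Acc 10: bank1 row1 -> MISS (open row1); precharges=4
Acc 11: bank2 row3 -> MISS (open row3); precharges=5
Acc 12: bank0 row0 -> MISS (open row0); precharges=6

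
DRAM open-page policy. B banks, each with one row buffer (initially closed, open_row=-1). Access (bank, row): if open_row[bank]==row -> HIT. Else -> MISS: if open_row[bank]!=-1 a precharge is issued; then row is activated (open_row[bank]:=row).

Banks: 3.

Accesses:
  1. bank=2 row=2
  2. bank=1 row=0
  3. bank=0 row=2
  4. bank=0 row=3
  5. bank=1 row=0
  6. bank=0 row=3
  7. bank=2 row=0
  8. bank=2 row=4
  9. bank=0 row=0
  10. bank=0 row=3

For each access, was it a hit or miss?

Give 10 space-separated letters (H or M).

Answer: M M M M H H M M M M

Derivation:
Acc 1: bank2 row2 -> MISS (open row2); precharges=0
Acc 2: bank1 row0 -> MISS (open row0); precharges=0
Acc 3: bank0 row2 -> MISS (open row2); precharges=0
Acc 4: bank0 row3 -> MISS (open row3); precharges=1
Acc 5: bank1 row0 -> HIT
Acc 6: bank0 row3 -> HIT
Acc 7: bank2 row0 -> MISS (open row0); precharges=2
Acc 8: bank2 row4 -> MISS (open row4); precharges=3
Acc 9: bank0 row0 -> MISS (open row0); precharges=4
Acc 10: bank0 row3 -> MISS (open row3); precharges=5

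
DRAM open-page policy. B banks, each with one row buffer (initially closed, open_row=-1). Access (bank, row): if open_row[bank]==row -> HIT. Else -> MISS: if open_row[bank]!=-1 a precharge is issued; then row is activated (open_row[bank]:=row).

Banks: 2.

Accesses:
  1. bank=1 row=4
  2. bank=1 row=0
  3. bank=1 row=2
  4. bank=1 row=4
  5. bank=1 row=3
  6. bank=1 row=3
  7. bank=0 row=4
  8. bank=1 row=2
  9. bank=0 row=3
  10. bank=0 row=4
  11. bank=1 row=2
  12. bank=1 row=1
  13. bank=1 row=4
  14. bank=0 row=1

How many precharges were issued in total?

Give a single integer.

Answer: 10

Derivation:
Acc 1: bank1 row4 -> MISS (open row4); precharges=0
Acc 2: bank1 row0 -> MISS (open row0); precharges=1
Acc 3: bank1 row2 -> MISS (open row2); precharges=2
Acc 4: bank1 row4 -> MISS (open row4); precharges=3
Acc 5: bank1 row3 -> MISS (open row3); precharges=4
Acc 6: bank1 row3 -> HIT
Acc 7: bank0 row4 -> MISS (open row4); precharges=4
Acc 8: bank1 row2 -> MISS (open row2); precharges=5
Acc 9: bank0 row3 -> MISS (open row3); precharges=6
Acc 10: bank0 row4 -> MISS (open row4); precharges=7
Acc 11: bank1 row2 -> HIT
Acc 12: bank1 row1 -> MISS (open row1); precharges=8
Acc 13: bank1 row4 -> MISS (open row4); precharges=9
Acc 14: bank0 row1 -> MISS (open row1); precharges=10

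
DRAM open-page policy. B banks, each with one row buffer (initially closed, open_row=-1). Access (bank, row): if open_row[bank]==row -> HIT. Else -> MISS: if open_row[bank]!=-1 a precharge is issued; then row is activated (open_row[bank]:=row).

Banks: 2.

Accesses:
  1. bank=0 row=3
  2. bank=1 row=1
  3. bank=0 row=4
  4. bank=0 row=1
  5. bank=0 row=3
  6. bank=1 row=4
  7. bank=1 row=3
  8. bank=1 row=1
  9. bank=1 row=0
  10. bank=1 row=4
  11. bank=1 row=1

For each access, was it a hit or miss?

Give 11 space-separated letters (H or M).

Answer: M M M M M M M M M M M

Derivation:
Acc 1: bank0 row3 -> MISS (open row3); precharges=0
Acc 2: bank1 row1 -> MISS (open row1); precharges=0
Acc 3: bank0 row4 -> MISS (open row4); precharges=1
Acc 4: bank0 row1 -> MISS (open row1); precharges=2
Acc 5: bank0 row3 -> MISS (open row3); precharges=3
Acc 6: bank1 row4 -> MISS (open row4); precharges=4
Acc 7: bank1 row3 -> MISS (open row3); precharges=5
Acc 8: bank1 row1 -> MISS (open row1); precharges=6
Acc 9: bank1 row0 -> MISS (open row0); precharges=7
Acc 10: bank1 row4 -> MISS (open row4); precharges=8
Acc 11: bank1 row1 -> MISS (open row1); precharges=9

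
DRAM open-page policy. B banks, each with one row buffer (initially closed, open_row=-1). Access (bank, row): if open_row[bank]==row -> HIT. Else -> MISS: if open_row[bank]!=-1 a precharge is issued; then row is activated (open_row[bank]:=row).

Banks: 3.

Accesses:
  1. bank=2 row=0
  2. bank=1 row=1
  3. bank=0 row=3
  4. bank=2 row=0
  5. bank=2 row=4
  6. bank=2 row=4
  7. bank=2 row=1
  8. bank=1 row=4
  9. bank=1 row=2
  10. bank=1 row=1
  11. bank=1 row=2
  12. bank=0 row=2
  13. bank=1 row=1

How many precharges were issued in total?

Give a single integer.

Answer: 8

Derivation:
Acc 1: bank2 row0 -> MISS (open row0); precharges=0
Acc 2: bank1 row1 -> MISS (open row1); precharges=0
Acc 3: bank0 row3 -> MISS (open row3); precharges=0
Acc 4: bank2 row0 -> HIT
Acc 5: bank2 row4 -> MISS (open row4); precharges=1
Acc 6: bank2 row4 -> HIT
Acc 7: bank2 row1 -> MISS (open row1); precharges=2
Acc 8: bank1 row4 -> MISS (open row4); precharges=3
Acc 9: bank1 row2 -> MISS (open row2); precharges=4
Acc 10: bank1 row1 -> MISS (open row1); precharges=5
Acc 11: bank1 row2 -> MISS (open row2); precharges=6
Acc 12: bank0 row2 -> MISS (open row2); precharges=7
Acc 13: bank1 row1 -> MISS (open row1); precharges=8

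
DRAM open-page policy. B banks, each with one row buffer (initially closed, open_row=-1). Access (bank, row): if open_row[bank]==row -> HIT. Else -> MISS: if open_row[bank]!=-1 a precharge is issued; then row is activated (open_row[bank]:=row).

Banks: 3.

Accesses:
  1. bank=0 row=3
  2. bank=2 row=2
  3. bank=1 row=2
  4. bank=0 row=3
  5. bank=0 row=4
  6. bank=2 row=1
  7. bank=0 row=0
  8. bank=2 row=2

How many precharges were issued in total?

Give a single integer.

Acc 1: bank0 row3 -> MISS (open row3); precharges=0
Acc 2: bank2 row2 -> MISS (open row2); precharges=0
Acc 3: bank1 row2 -> MISS (open row2); precharges=0
Acc 4: bank0 row3 -> HIT
Acc 5: bank0 row4 -> MISS (open row4); precharges=1
Acc 6: bank2 row1 -> MISS (open row1); precharges=2
Acc 7: bank0 row0 -> MISS (open row0); precharges=3
Acc 8: bank2 row2 -> MISS (open row2); precharges=4

Answer: 4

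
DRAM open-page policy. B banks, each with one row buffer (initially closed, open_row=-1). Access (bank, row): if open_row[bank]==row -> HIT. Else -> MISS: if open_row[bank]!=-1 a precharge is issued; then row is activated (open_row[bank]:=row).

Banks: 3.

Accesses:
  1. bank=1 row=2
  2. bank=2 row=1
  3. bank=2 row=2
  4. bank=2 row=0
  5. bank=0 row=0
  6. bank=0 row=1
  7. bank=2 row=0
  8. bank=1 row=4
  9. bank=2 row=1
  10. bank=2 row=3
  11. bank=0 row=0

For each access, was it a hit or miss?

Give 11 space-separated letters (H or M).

Answer: M M M M M M H M M M M

Derivation:
Acc 1: bank1 row2 -> MISS (open row2); precharges=0
Acc 2: bank2 row1 -> MISS (open row1); precharges=0
Acc 3: bank2 row2 -> MISS (open row2); precharges=1
Acc 4: bank2 row0 -> MISS (open row0); precharges=2
Acc 5: bank0 row0 -> MISS (open row0); precharges=2
Acc 6: bank0 row1 -> MISS (open row1); precharges=3
Acc 7: bank2 row0 -> HIT
Acc 8: bank1 row4 -> MISS (open row4); precharges=4
Acc 9: bank2 row1 -> MISS (open row1); precharges=5
Acc 10: bank2 row3 -> MISS (open row3); precharges=6
Acc 11: bank0 row0 -> MISS (open row0); precharges=7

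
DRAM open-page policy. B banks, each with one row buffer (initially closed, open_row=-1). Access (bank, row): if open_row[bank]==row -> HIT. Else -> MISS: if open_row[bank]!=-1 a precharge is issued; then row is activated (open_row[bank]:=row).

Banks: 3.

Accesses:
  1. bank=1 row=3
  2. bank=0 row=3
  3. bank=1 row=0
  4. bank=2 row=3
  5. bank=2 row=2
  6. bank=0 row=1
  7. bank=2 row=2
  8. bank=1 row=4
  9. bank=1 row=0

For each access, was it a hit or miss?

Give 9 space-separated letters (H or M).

Acc 1: bank1 row3 -> MISS (open row3); precharges=0
Acc 2: bank0 row3 -> MISS (open row3); precharges=0
Acc 3: bank1 row0 -> MISS (open row0); precharges=1
Acc 4: bank2 row3 -> MISS (open row3); precharges=1
Acc 5: bank2 row2 -> MISS (open row2); precharges=2
Acc 6: bank0 row1 -> MISS (open row1); precharges=3
Acc 7: bank2 row2 -> HIT
Acc 8: bank1 row4 -> MISS (open row4); precharges=4
Acc 9: bank1 row0 -> MISS (open row0); precharges=5

Answer: M M M M M M H M M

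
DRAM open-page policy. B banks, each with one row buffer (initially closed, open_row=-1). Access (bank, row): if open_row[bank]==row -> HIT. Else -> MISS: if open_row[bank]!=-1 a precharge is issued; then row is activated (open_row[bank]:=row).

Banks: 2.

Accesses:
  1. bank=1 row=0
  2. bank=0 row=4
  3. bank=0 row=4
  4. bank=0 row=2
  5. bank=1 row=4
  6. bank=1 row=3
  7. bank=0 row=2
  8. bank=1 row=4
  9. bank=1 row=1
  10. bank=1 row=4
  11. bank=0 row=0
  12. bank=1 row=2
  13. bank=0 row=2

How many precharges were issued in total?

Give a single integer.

Answer: 9

Derivation:
Acc 1: bank1 row0 -> MISS (open row0); precharges=0
Acc 2: bank0 row4 -> MISS (open row4); precharges=0
Acc 3: bank0 row4 -> HIT
Acc 4: bank0 row2 -> MISS (open row2); precharges=1
Acc 5: bank1 row4 -> MISS (open row4); precharges=2
Acc 6: bank1 row3 -> MISS (open row3); precharges=3
Acc 7: bank0 row2 -> HIT
Acc 8: bank1 row4 -> MISS (open row4); precharges=4
Acc 9: bank1 row1 -> MISS (open row1); precharges=5
Acc 10: bank1 row4 -> MISS (open row4); precharges=6
Acc 11: bank0 row0 -> MISS (open row0); precharges=7
Acc 12: bank1 row2 -> MISS (open row2); precharges=8
Acc 13: bank0 row2 -> MISS (open row2); precharges=9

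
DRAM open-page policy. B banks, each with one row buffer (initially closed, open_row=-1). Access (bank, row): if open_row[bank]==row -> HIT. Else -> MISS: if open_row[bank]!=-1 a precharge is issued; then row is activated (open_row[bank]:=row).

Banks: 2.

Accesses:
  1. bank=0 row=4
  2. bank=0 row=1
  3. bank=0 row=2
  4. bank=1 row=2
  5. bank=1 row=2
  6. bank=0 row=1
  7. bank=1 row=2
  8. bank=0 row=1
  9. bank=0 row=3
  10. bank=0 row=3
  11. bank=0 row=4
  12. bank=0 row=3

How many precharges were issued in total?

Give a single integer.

Answer: 6

Derivation:
Acc 1: bank0 row4 -> MISS (open row4); precharges=0
Acc 2: bank0 row1 -> MISS (open row1); precharges=1
Acc 3: bank0 row2 -> MISS (open row2); precharges=2
Acc 4: bank1 row2 -> MISS (open row2); precharges=2
Acc 5: bank1 row2 -> HIT
Acc 6: bank0 row1 -> MISS (open row1); precharges=3
Acc 7: bank1 row2 -> HIT
Acc 8: bank0 row1 -> HIT
Acc 9: bank0 row3 -> MISS (open row3); precharges=4
Acc 10: bank0 row3 -> HIT
Acc 11: bank0 row4 -> MISS (open row4); precharges=5
Acc 12: bank0 row3 -> MISS (open row3); precharges=6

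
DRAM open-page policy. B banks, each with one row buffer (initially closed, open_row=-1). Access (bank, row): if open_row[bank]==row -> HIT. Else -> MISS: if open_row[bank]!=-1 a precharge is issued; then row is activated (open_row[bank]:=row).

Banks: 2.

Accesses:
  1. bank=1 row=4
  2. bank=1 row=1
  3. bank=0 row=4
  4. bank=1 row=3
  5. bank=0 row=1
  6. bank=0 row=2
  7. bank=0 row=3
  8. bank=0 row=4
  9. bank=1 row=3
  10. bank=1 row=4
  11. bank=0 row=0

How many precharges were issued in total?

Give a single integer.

Answer: 8

Derivation:
Acc 1: bank1 row4 -> MISS (open row4); precharges=0
Acc 2: bank1 row1 -> MISS (open row1); precharges=1
Acc 3: bank0 row4 -> MISS (open row4); precharges=1
Acc 4: bank1 row3 -> MISS (open row3); precharges=2
Acc 5: bank0 row1 -> MISS (open row1); precharges=3
Acc 6: bank0 row2 -> MISS (open row2); precharges=4
Acc 7: bank0 row3 -> MISS (open row3); precharges=5
Acc 8: bank0 row4 -> MISS (open row4); precharges=6
Acc 9: bank1 row3 -> HIT
Acc 10: bank1 row4 -> MISS (open row4); precharges=7
Acc 11: bank0 row0 -> MISS (open row0); precharges=8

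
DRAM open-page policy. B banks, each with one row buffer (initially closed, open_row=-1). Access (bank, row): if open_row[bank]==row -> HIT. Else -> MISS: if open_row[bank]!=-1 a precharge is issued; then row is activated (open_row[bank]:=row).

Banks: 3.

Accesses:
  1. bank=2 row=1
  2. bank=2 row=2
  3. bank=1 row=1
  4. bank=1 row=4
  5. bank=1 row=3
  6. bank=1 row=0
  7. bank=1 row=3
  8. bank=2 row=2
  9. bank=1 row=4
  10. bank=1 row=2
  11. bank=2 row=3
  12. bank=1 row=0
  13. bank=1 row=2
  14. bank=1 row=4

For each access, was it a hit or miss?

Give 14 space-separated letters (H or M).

Answer: M M M M M M M H M M M M M M

Derivation:
Acc 1: bank2 row1 -> MISS (open row1); precharges=0
Acc 2: bank2 row2 -> MISS (open row2); precharges=1
Acc 3: bank1 row1 -> MISS (open row1); precharges=1
Acc 4: bank1 row4 -> MISS (open row4); precharges=2
Acc 5: bank1 row3 -> MISS (open row3); precharges=3
Acc 6: bank1 row0 -> MISS (open row0); precharges=4
Acc 7: bank1 row3 -> MISS (open row3); precharges=5
Acc 8: bank2 row2 -> HIT
Acc 9: bank1 row4 -> MISS (open row4); precharges=6
Acc 10: bank1 row2 -> MISS (open row2); precharges=7
Acc 11: bank2 row3 -> MISS (open row3); precharges=8
Acc 12: bank1 row0 -> MISS (open row0); precharges=9
Acc 13: bank1 row2 -> MISS (open row2); precharges=10
Acc 14: bank1 row4 -> MISS (open row4); precharges=11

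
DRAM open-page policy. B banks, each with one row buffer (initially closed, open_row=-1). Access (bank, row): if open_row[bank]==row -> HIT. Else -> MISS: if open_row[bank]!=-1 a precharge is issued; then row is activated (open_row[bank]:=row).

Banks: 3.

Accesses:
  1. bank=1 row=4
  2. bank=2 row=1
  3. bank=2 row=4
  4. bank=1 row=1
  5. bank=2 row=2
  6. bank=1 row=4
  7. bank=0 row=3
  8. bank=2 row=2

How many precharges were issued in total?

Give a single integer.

Acc 1: bank1 row4 -> MISS (open row4); precharges=0
Acc 2: bank2 row1 -> MISS (open row1); precharges=0
Acc 3: bank2 row4 -> MISS (open row4); precharges=1
Acc 4: bank1 row1 -> MISS (open row1); precharges=2
Acc 5: bank2 row2 -> MISS (open row2); precharges=3
Acc 6: bank1 row4 -> MISS (open row4); precharges=4
Acc 7: bank0 row3 -> MISS (open row3); precharges=4
Acc 8: bank2 row2 -> HIT

Answer: 4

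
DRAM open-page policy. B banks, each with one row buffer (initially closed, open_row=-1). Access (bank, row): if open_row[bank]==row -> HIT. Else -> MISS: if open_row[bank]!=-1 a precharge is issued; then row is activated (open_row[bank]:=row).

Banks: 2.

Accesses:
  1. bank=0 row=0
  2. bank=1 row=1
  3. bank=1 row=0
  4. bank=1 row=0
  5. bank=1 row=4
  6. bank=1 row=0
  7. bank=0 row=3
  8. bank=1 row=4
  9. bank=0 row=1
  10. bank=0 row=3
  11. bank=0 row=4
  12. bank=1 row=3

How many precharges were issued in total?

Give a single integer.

Answer: 9

Derivation:
Acc 1: bank0 row0 -> MISS (open row0); precharges=0
Acc 2: bank1 row1 -> MISS (open row1); precharges=0
Acc 3: bank1 row0 -> MISS (open row0); precharges=1
Acc 4: bank1 row0 -> HIT
Acc 5: bank1 row4 -> MISS (open row4); precharges=2
Acc 6: bank1 row0 -> MISS (open row0); precharges=3
Acc 7: bank0 row3 -> MISS (open row3); precharges=4
Acc 8: bank1 row4 -> MISS (open row4); precharges=5
Acc 9: bank0 row1 -> MISS (open row1); precharges=6
Acc 10: bank0 row3 -> MISS (open row3); precharges=7
Acc 11: bank0 row4 -> MISS (open row4); precharges=8
Acc 12: bank1 row3 -> MISS (open row3); precharges=9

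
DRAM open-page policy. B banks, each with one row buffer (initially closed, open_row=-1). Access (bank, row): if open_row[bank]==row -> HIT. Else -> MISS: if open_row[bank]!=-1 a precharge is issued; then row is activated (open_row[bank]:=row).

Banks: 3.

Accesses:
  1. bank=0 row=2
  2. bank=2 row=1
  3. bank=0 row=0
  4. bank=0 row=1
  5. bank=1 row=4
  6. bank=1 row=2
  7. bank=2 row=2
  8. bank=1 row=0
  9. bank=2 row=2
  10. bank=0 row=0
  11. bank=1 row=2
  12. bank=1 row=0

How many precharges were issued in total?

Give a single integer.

Acc 1: bank0 row2 -> MISS (open row2); precharges=0
Acc 2: bank2 row1 -> MISS (open row1); precharges=0
Acc 3: bank0 row0 -> MISS (open row0); precharges=1
Acc 4: bank0 row1 -> MISS (open row1); precharges=2
Acc 5: bank1 row4 -> MISS (open row4); precharges=2
Acc 6: bank1 row2 -> MISS (open row2); precharges=3
Acc 7: bank2 row2 -> MISS (open row2); precharges=4
Acc 8: bank1 row0 -> MISS (open row0); precharges=5
Acc 9: bank2 row2 -> HIT
Acc 10: bank0 row0 -> MISS (open row0); precharges=6
Acc 11: bank1 row2 -> MISS (open row2); precharges=7
Acc 12: bank1 row0 -> MISS (open row0); precharges=8

Answer: 8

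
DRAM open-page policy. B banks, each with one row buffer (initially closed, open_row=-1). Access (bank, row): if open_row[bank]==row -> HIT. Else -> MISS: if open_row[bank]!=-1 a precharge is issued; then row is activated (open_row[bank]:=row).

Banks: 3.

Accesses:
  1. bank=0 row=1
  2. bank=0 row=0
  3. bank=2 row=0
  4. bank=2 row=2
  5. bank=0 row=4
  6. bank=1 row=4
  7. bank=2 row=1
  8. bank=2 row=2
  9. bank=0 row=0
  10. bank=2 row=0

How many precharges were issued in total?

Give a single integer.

Acc 1: bank0 row1 -> MISS (open row1); precharges=0
Acc 2: bank0 row0 -> MISS (open row0); precharges=1
Acc 3: bank2 row0 -> MISS (open row0); precharges=1
Acc 4: bank2 row2 -> MISS (open row2); precharges=2
Acc 5: bank0 row4 -> MISS (open row4); precharges=3
Acc 6: bank1 row4 -> MISS (open row4); precharges=3
Acc 7: bank2 row1 -> MISS (open row1); precharges=4
Acc 8: bank2 row2 -> MISS (open row2); precharges=5
Acc 9: bank0 row0 -> MISS (open row0); precharges=6
Acc 10: bank2 row0 -> MISS (open row0); precharges=7

Answer: 7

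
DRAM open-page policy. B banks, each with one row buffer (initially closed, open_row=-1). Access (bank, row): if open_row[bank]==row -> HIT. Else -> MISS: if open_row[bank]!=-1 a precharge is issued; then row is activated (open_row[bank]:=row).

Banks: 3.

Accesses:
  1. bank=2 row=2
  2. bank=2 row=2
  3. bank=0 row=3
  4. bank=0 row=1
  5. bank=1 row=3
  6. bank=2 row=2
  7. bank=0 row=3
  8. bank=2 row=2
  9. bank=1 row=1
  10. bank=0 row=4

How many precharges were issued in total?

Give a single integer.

Answer: 4

Derivation:
Acc 1: bank2 row2 -> MISS (open row2); precharges=0
Acc 2: bank2 row2 -> HIT
Acc 3: bank0 row3 -> MISS (open row3); precharges=0
Acc 4: bank0 row1 -> MISS (open row1); precharges=1
Acc 5: bank1 row3 -> MISS (open row3); precharges=1
Acc 6: bank2 row2 -> HIT
Acc 7: bank0 row3 -> MISS (open row3); precharges=2
Acc 8: bank2 row2 -> HIT
Acc 9: bank1 row1 -> MISS (open row1); precharges=3
Acc 10: bank0 row4 -> MISS (open row4); precharges=4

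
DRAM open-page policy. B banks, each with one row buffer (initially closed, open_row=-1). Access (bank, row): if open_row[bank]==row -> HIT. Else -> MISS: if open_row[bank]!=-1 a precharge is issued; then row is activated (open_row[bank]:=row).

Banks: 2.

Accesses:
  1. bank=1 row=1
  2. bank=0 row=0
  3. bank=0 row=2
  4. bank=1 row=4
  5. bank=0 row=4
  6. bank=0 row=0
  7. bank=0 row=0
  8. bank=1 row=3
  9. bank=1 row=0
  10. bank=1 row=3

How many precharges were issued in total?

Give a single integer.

Answer: 7

Derivation:
Acc 1: bank1 row1 -> MISS (open row1); precharges=0
Acc 2: bank0 row0 -> MISS (open row0); precharges=0
Acc 3: bank0 row2 -> MISS (open row2); precharges=1
Acc 4: bank1 row4 -> MISS (open row4); precharges=2
Acc 5: bank0 row4 -> MISS (open row4); precharges=3
Acc 6: bank0 row0 -> MISS (open row0); precharges=4
Acc 7: bank0 row0 -> HIT
Acc 8: bank1 row3 -> MISS (open row3); precharges=5
Acc 9: bank1 row0 -> MISS (open row0); precharges=6
Acc 10: bank1 row3 -> MISS (open row3); precharges=7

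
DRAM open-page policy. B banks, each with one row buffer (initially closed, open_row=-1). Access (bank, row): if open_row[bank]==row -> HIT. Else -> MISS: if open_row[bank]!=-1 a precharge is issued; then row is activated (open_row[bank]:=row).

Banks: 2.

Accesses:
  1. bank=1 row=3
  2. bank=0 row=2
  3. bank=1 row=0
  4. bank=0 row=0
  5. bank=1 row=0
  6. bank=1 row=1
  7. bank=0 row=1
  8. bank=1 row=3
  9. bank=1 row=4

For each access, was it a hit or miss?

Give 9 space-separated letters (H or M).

Answer: M M M M H M M M M

Derivation:
Acc 1: bank1 row3 -> MISS (open row3); precharges=0
Acc 2: bank0 row2 -> MISS (open row2); precharges=0
Acc 3: bank1 row0 -> MISS (open row0); precharges=1
Acc 4: bank0 row0 -> MISS (open row0); precharges=2
Acc 5: bank1 row0 -> HIT
Acc 6: bank1 row1 -> MISS (open row1); precharges=3
Acc 7: bank0 row1 -> MISS (open row1); precharges=4
Acc 8: bank1 row3 -> MISS (open row3); precharges=5
Acc 9: bank1 row4 -> MISS (open row4); precharges=6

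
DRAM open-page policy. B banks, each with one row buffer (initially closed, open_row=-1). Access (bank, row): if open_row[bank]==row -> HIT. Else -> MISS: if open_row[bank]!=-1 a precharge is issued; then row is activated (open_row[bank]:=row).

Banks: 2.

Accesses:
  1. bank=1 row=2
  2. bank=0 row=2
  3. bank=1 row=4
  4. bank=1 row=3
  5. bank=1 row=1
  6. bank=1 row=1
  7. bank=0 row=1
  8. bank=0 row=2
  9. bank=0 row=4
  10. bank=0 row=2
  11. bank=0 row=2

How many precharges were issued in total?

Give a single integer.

Acc 1: bank1 row2 -> MISS (open row2); precharges=0
Acc 2: bank0 row2 -> MISS (open row2); precharges=0
Acc 3: bank1 row4 -> MISS (open row4); precharges=1
Acc 4: bank1 row3 -> MISS (open row3); precharges=2
Acc 5: bank1 row1 -> MISS (open row1); precharges=3
Acc 6: bank1 row1 -> HIT
Acc 7: bank0 row1 -> MISS (open row1); precharges=4
Acc 8: bank0 row2 -> MISS (open row2); precharges=5
Acc 9: bank0 row4 -> MISS (open row4); precharges=6
Acc 10: bank0 row2 -> MISS (open row2); precharges=7
Acc 11: bank0 row2 -> HIT

Answer: 7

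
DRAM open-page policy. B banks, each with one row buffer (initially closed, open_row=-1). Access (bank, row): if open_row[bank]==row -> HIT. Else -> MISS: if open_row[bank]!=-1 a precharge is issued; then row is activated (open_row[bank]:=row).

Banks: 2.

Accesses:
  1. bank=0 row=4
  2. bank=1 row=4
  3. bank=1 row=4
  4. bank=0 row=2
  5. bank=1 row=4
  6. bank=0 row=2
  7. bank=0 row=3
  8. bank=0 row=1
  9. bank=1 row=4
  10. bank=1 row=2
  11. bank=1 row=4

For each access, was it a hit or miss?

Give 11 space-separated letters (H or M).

Answer: M M H M H H M M H M M

Derivation:
Acc 1: bank0 row4 -> MISS (open row4); precharges=0
Acc 2: bank1 row4 -> MISS (open row4); precharges=0
Acc 3: bank1 row4 -> HIT
Acc 4: bank0 row2 -> MISS (open row2); precharges=1
Acc 5: bank1 row4 -> HIT
Acc 6: bank0 row2 -> HIT
Acc 7: bank0 row3 -> MISS (open row3); precharges=2
Acc 8: bank0 row1 -> MISS (open row1); precharges=3
Acc 9: bank1 row4 -> HIT
Acc 10: bank1 row2 -> MISS (open row2); precharges=4
Acc 11: bank1 row4 -> MISS (open row4); precharges=5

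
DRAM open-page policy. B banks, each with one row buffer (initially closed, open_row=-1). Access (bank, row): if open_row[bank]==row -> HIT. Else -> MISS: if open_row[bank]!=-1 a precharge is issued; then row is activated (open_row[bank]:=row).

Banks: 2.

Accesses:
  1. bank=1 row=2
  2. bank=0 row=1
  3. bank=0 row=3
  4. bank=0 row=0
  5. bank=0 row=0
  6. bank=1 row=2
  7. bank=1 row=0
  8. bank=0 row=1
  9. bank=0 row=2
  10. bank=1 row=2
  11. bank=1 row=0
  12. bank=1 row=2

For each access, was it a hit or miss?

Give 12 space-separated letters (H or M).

Acc 1: bank1 row2 -> MISS (open row2); precharges=0
Acc 2: bank0 row1 -> MISS (open row1); precharges=0
Acc 3: bank0 row3 -> MISS (open row3); precharges=1
Acc 4: bank0 row0 -> MISS (open row0); precharges=2
Acc 5: bank0 row0 -> HIT
Acc 6: bank1 row2 -> HIT
Acc 7: bank1 row0 -> MISS (open row0); precharges=3
Acc 8: bank0 row1 -> MISS (open row1); precharges=4
Acc 9: bank0 row2 -> MISS (open row2); precharges=5
Acc 10: bank1 row2 -> MISS (open row2); precharges=6
Acc 11: bank1 row0 -> MISS (open row0); precharges=7
Acc 12: bank1 row2 -> MISS (open row2); precharges=8

Answer: M M M M H H M M M M M M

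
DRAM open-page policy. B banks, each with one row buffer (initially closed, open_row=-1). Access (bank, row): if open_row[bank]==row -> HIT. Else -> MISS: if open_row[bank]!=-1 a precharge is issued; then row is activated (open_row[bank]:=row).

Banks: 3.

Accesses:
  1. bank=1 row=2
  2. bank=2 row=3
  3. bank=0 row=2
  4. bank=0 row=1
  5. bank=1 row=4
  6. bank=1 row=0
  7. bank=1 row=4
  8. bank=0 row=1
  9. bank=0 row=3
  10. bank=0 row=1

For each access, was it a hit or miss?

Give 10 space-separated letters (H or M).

Answer: M M M M M M M H M M

Derivation:
Acc 1: bank1 row2 -> MISS (open row2); precharges=0
Acc 2: bank2 row3 -> MISS (open row3); precharges=0
Acc 3: bank0 row2 -> MISS (open row2); precharges=0
Acc 4: bank0 row1 -> MISS (open row1); precharges=1
Acc 5: bank1 row4 -> MISS (open row4); precharges=2
Acc 6: bank1 row0 -> MISS (open row0); precharges=3
Acc 7: bank1 row4 -> MISS (open row4); precharges=4
Acc 8: bank0 row1 -> HIT
Acc 9: bank0 row3 -> MISS (open row3); precharges=5
Acc 10: bank0 row1 -> MISS (open row1); precharges=6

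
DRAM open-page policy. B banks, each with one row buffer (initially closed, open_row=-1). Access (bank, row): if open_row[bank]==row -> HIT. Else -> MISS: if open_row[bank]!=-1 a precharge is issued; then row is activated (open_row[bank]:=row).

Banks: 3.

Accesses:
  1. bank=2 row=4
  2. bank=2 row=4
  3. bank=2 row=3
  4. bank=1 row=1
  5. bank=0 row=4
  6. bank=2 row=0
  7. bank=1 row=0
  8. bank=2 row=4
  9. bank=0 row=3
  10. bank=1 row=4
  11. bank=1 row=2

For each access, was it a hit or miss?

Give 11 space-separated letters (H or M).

Acc 1: bank2 row4 -> MISS (open row4); precharges=0
Acc 2: bank2 row4 -> HIT
Acc 3: bank2 row3 -> MISS (open row3); precharges=1
Acc 4: bank1 row1 -> MISS (open row1); precharges=1
Acc 5: bank0 row4 -> MISS (open row4); precharges=1
Acc 6: bank2 row0 -> MISS (open row0); precharges=2
Acc 7: bank1 row0 -> MISS (open row0); precharges=3
Acc 8: bank2 row4 -> MISS (open row4); precharges=4
Acc 9: bank0 row3 -> MISS (open row3); precharges=5
Acc 10: bank1 row4 -> MISS (open row4); precharges=6
Acc 11: bank1 row2 -> MISS (open row2); precharges=7

Answer: M H M M M M M M M M M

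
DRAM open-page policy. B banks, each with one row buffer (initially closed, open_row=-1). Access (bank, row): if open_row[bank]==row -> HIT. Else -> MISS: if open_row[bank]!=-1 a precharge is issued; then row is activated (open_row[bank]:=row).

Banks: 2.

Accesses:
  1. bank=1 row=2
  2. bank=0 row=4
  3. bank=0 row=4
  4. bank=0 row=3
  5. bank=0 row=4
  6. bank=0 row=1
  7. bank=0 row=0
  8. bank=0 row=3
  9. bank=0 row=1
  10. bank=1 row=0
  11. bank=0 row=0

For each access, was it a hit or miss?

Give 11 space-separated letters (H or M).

Acc 1: bank1 row2 -> MISS (open row2); precharges=0
Acc 2: bank0 row4 -> MISS (open row4); precharges=0
Acc 3: bank0 row4 -> HIT
Acc 4: bank0 row3 -> MISS (open row3); precharges=1
Acc 5: bank0 row4 -> MISS (open row4); precharges=2
Acc 6: bank0 row1 -> MISS (open row1); precharges=3
Acc 7: bank0 row0 -> MISS (open row0); precharges=4
Acc 8: bank0 row3 -> MISS (open row3); precharges=5
Acc 9: bank0 row1 -> MISS (open row1); precharges=6
Acc 10: bank1 row0 -> MISS (open row0); precharges=7
Acc 11: bank0 row0 -> MISS (open row0); precharges=8

Answer: M M H M M M M M M M M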